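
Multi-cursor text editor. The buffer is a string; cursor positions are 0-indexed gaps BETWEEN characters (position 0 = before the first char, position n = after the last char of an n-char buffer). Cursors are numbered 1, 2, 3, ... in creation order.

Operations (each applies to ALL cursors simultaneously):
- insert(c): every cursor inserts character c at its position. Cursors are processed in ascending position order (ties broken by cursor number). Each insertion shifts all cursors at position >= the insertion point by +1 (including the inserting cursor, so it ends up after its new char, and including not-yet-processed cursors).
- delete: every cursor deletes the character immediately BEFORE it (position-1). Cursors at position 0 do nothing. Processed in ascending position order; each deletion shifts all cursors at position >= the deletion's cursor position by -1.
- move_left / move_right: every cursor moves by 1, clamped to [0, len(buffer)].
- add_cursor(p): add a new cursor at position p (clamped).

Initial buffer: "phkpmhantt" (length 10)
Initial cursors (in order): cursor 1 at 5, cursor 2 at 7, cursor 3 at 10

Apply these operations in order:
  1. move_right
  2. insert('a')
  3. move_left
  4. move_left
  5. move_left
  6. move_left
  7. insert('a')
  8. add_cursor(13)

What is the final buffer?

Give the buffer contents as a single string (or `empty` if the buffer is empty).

After op 1 (move_right): buffer="phkpmhantt" (len 10), cursors c1@6 c2@8 c3@10, authorship ..........
After op 2 (insert('a')): buffer="phkpmhaanatta" (len 13), cursors c1@7 c2@10 c3@13, authorship ......1..2..3
After op 3 (move_left): buffer="phkpmhaanatta" (len 13), cursors c1@6 c2@9 c3@12, authorship ......1..2..3
After op 4 (move_left): buffer="phkpmhaanatta" (len 13), cursors c1@5 c2@8 c3@11, authorship ......1..2..3
After op 5 (move_left): buffer="phkpmhaanatta" (len 13), cursors c1@4 c2@7 c3@10, authorship ......1..2..3
After op 6 (move_left): buffer="phkpmhaanatta" (len 13), cursors c1@3 c2@6 c3@9, authorship ......1..2..3
After op 7 (insert('a')): buffer="phkapmhaaanaatta" (len 16), cursors c1@4 c2@8 c3@12, authorship ...1...21..32..3
After op 8 (add_cursor(13)): buffer="phkapmhaaanaatta" (len 16), cursors c1@4 c2@8 c3@12 c4@13, authorship ...1...21..32..3

Answer: phkapmhaaanaatta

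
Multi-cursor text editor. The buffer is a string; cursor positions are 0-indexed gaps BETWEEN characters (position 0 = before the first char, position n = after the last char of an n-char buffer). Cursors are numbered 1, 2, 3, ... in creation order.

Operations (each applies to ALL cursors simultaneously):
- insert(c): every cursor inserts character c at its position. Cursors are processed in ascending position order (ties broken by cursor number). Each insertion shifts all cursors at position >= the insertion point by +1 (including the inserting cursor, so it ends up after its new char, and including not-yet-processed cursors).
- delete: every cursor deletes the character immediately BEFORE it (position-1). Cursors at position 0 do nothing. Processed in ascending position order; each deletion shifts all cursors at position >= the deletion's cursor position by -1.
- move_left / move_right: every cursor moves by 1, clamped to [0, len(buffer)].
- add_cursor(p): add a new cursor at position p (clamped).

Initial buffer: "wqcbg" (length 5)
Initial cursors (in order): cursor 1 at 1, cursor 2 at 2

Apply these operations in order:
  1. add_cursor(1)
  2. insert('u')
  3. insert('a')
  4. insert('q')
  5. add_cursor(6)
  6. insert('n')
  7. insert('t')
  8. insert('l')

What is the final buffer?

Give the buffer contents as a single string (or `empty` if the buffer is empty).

Answer: wuuaaqntlqnnttllquaqntlcbg

Derivation:
After op 1 (add_cursor(1)): buffer="wqcbg" (len 5), cursors c1@1 c3@1 c2@2, authorship .....
After op 2 (insert('u')): buffer="wuuqucbg" (len 8), cursors c1@3 c3@3 c2@5, authorship .13.2...
After op 3 (insert('a')): buffer="wuuaaquacbg" (len 11), cursors c1@5 c3@5 c2@8, authorship .1313.22...
After op 4 (insert('q')): buffer="wuuaaqqquaqcbg" (len 14), cursors c1@7 c3@7 c2@11, authorship .131313.222...
After op 5 (add_cursor(6)): buffer="wuuaaqqquaqcbg" (len 14), cursors c4@6 c1@7 c3@7 c2@11, authorship .131313.222...
After op 6 (insert('n')): buffer="wuuaaqnqnnquaqncbg" (len 18), cursors c4@7 c1@10 c3@10 c2@15, authorship .131314313.2222...
After op 7 (insert('t')): buffer="wuuaaqntqnnttquaqntcbg" (len 22), cursors c4@8 c1@13 c3@13 c2@19, authorship .131314431313.22222...
After op 8 (insert('l')): buffer="wuuaaqntlqnnttllquaqntlcbg" (len 26), cursors c4@9 c1@16 c3@16 c2@23, authorship .131314443131313.222222...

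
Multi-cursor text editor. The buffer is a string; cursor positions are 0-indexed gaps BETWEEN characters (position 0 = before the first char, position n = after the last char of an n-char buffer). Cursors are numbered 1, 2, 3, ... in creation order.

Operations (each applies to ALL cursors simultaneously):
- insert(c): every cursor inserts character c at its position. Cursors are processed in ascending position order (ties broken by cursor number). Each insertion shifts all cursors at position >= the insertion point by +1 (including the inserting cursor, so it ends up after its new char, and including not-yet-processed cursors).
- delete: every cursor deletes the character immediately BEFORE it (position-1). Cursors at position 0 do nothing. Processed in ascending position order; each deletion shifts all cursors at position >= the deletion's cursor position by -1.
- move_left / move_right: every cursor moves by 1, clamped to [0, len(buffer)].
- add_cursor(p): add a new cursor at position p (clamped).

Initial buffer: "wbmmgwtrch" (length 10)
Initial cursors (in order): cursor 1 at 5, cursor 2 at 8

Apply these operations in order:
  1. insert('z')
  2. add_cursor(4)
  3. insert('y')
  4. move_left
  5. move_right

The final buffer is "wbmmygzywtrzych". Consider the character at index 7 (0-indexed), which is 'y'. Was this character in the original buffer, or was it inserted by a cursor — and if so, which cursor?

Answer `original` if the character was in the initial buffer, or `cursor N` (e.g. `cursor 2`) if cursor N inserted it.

After op 1 (insert('z')): buffer="wbmmgzwtrzch" (len 12), cursors c1@6 c2@10, authorship .....1...2..
After op 2 (add_cursor(4)): buffer="wbmmgzwtrzch" (len 12), cursors c3@4 c1@6 c2@10, authorship .....1...2..
After op 3 (insert('y')): buffer="wbmmygzywtrzych" (len 15), cursors c3@5 c1@8 c2@13, authorship ....3.11...22..
After op 4 (move_left): buffer="wbmmygzywtrzych" (len 15), cursors c3@4 c1@7 c2@12, authorship ....3.11...22..
After op 5 (move_right): buffer="wbmmygzywtrzych" (len 15), cursors c3@5 c1@8 c2@13, authorship ....3.11...22..
Authorship (.=original, N=cursor N): . . . . 3 . 1 1 . . . 2 2 . .
Index 7: author = 1

Answer: cursor 1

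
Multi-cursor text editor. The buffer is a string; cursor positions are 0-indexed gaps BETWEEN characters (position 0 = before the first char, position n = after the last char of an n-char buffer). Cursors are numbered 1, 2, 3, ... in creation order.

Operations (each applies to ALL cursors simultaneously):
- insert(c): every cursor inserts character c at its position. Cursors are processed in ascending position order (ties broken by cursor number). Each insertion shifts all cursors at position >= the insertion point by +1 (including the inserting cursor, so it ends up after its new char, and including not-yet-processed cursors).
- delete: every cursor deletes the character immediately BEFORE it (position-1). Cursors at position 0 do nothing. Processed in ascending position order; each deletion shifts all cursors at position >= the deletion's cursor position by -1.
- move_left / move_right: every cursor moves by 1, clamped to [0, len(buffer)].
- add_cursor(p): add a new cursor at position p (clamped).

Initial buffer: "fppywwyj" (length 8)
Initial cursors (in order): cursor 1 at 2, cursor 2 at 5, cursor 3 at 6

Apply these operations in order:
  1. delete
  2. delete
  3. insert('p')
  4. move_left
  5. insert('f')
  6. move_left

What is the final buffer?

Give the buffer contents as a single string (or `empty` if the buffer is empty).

Answer: ppfffpyj

Derivation:
After op 1 (delete): buffer="fpyyj" (len 5), cursors c1@1 c2@3 c3@3, authorship .....
After op 2 (delete): buffer="yj" (len 2), cursors c1@0 c2@0 c3@0, authorship ..
After op 3 (insert('p')): buffer="pppyj" (len 5), cursors c1@3 c2@3 c3@3, authorship 123..
After op 4 (move_left): buffer="pppyj" (len 5), cursors c1@2 c2@2 c3@2, authorship 123..
After op 5 (insert('f')): buffer="ppfffpyj" (len 8), cursors c1@5 c2@5 c3@5, authorship 121233..
After op 6 (move_left): buffer="ppfffpyj" (len 8), cursors c1@4 c2@4 c3@4, authorship 121233..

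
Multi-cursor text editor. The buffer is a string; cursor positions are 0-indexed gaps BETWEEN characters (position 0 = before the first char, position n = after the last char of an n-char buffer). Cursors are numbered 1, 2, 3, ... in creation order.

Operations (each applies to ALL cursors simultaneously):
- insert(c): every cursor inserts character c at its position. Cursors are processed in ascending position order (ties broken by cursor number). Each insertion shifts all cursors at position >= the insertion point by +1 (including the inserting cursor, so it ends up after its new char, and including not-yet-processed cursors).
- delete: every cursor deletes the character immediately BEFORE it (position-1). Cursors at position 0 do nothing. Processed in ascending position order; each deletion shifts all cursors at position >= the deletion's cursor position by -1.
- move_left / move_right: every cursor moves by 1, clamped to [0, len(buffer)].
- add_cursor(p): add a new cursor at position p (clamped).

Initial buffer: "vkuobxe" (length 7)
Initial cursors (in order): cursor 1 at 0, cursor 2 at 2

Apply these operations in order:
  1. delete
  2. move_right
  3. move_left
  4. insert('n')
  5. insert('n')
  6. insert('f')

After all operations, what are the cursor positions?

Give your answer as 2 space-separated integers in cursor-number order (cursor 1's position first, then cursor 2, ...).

Answer: 3 7

Derivation:
After op 1 (delete): buffer="vuobxe" (len 6), cursors c1@0 c2@1, authorship ......
After op 2 (move_right): buffer="vuobxe" (len 6), cursors c1@1 c2@2, authorship ......
After op 3 (move_left): buffer="vuobxe" (len 6), cursors c1@0 c2@1, authorship ......
After op 4 (insert('n')): buffer="nvnuobxe" (len 8), cursors c1@1 c2@3, authorship 1.2.....
After op 5 (insert('n')): buffer="nnvnnuobxe" (len 10), cursors c1@2 c2@5, authorship 11.22.....
After op 6 (insert('f')): buffer="nnfvnnfuobxe" (len 12), cursors c1@3 c2@7, authorship 111.222.....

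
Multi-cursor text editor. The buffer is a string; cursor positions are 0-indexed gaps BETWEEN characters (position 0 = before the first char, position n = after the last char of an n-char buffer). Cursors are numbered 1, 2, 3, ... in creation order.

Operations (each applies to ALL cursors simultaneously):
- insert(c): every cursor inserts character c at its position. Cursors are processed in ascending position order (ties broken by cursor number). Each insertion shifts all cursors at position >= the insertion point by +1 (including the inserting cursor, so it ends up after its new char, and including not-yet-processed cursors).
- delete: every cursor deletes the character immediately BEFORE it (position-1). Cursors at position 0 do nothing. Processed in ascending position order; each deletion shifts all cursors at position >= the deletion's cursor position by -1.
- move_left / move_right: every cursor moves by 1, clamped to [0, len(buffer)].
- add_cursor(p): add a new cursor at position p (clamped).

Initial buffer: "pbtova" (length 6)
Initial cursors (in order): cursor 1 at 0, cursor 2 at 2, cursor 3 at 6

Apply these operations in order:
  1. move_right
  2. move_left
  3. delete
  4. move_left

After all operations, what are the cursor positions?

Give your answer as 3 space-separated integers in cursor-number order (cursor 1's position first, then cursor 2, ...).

After op 1 (move_right): buffer="pbtova" (len 6), cursors c1@1 c2@3 c3@6, authorship ......
After op 2 (move_left): buffer="pbtova" (len 6), cursors c1@0 c2@2 c3@5, authorship ......
After op 3 (delete): buffer="ptoa" (len 4), cursors c1@0 c2@1 c3@3, authorship ....
After op 4 (move_left): buffer="ptoa" (len 4), cursors c1@0 c2@0 c3@2, authorship ....

Answer: 0 0 2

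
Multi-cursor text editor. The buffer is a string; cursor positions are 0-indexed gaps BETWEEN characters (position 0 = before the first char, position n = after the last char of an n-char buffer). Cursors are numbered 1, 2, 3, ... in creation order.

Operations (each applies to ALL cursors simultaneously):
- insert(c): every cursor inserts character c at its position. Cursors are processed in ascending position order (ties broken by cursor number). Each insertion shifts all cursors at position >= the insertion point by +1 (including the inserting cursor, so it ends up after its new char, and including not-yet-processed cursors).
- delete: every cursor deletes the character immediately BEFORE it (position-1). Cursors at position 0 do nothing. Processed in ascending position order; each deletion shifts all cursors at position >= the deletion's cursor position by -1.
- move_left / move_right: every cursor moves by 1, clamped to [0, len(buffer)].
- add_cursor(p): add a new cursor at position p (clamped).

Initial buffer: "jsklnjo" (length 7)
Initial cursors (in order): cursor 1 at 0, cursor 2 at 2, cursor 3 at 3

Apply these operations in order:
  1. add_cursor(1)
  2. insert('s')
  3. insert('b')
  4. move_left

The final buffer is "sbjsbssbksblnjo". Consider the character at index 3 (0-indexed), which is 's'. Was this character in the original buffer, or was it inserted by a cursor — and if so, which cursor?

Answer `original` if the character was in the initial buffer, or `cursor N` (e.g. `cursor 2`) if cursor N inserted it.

After op 1 (add_cursor(1)): buffer="jsklnjo" (len 7), cursors c1@0 c4@1 c2@2 c3@3, authorship .......
After op 2 (insert('s')): buffer="sjssskslnjo" (len 11), cursors c1@1 c4@3 c2@5 c3@7, authorship 1.4.2.3....
After op 3 (insert('b')): buffer="sbjsbssbksblnjo" (len 15), cursors c1@2 c4@5 c2@8 c3@11, authorship 11.44.22.33....
After op 4 (move_left): buffer="sbjsbssbksblnjo" (len 15), cursors c1@1 c4@4 c2@7 c3@10, authorship 11.44.22.33....
Authorship (.=original, N=cursor N): 1 1 . 4 4 . 2 2 . 3 3 . . . .
Index 3: author = 4

Answer: cursor 4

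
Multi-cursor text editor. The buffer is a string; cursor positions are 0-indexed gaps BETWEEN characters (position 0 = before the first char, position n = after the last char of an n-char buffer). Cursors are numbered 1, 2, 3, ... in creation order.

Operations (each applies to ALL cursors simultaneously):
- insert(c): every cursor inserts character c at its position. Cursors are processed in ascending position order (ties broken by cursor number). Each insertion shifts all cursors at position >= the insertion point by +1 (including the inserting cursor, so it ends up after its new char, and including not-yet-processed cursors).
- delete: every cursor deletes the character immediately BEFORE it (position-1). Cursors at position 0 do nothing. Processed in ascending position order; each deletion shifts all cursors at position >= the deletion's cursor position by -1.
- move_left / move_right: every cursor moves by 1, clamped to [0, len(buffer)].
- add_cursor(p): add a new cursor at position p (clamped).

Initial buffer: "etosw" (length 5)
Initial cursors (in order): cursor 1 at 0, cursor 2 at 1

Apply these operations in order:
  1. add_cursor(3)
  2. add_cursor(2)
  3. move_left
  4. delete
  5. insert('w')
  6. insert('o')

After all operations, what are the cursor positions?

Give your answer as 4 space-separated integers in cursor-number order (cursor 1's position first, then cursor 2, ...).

Answer: 8 8 8 8

Derivation:
After op 1 (add_cursor(3)): buffer="etosw" (len 5), cursors c1@0 c2@1 c3@3, authorship .....
After op 2 (add_cursor(2)): buffer="etosw" (len 5), cursors c1@0 c2@1 c4@2 c3@3, authorship .....
After op 3 (move_left): buffer="etosw" (len 5), cursors c1@0 c2@0 c4@1 c3@2, authorship .....
After op 4 (delete): buffer="osw" (len 3), cursors c1@0 c2@0 c3@0 c4@0, authorship ...
After op 5 (insert('w')): buffer="wwwwosw" (len 7), cursors c1@4 c2@4 c3@4 c4@4, authorship 1234...
After op 6 (insert('o')): buffer="wwwwooooosw" (len 11), cursors c1@8 c2@8 c3@8 c4@8, authorship 12341234...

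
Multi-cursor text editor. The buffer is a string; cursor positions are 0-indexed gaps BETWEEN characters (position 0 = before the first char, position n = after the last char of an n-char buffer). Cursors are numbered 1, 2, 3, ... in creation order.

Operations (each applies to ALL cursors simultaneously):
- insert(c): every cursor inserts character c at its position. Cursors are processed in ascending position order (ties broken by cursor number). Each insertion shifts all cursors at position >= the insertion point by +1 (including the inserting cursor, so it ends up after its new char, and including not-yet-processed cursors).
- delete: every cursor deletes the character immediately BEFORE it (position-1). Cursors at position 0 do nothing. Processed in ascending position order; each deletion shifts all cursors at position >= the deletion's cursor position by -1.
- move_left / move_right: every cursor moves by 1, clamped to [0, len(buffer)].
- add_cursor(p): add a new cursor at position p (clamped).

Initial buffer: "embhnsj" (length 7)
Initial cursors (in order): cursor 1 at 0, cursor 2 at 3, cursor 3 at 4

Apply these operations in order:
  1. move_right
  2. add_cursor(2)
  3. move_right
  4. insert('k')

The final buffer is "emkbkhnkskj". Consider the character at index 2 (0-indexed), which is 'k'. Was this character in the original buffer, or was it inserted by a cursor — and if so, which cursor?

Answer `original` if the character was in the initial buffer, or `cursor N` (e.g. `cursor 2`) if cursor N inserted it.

After op 1 (move_right): buffer="embhnsj" (len 7), cursors c1@1 c2@4 c3@5, authorship .......
After op 2 (add_cursor(2)): buffer="embhnsj" (len 7), cursors c1@1 c4@2 c2@4 c3@5, authorship .......
After op 3 (move_right): buffer="embhnsj" (len 7), cursors c1@2 c4@3 c2@5 c3@6, authorship .......
After op 4 (insert('k')): buffer="emkbkhnkskj" (len 11), cursors c1@3 c4@5 c2@8 c3@10, authorship ..1.4..2.3.
Authorship (.=original, N=cursor N): . . 1 . 4 . . 2 . 3 .
Index 2: author = 1

Answer: cursor 1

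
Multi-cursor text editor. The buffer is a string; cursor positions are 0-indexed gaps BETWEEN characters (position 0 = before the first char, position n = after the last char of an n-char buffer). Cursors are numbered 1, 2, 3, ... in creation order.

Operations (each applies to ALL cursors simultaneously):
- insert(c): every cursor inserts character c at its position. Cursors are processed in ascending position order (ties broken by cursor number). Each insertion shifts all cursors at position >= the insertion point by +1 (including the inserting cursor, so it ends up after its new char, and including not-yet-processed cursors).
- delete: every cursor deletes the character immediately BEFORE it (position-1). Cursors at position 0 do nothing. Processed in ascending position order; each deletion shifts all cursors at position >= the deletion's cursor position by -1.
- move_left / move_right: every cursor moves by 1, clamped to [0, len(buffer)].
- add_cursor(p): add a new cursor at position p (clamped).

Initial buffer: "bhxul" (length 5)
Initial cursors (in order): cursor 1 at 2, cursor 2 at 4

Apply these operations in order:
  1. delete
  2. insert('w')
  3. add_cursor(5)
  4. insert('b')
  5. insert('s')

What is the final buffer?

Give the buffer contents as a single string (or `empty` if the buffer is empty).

Answer: bwbsxwbslbs

Derivation:
After op 1 (delete): buffer="bxl" (len 3), cursors c1@1 c2@2, authorship ...
After op 2 (insert('w')): buffer="bwxwl" (len 5), cursors c1@2 c2@4, authorship .1.2.
After op 3 (add_cursor(5)): buffer="bwxwl" (len 5), cursors c1@2 c2@4 c3@5, authorship .1.2.
After op 4 (insert('b')): buffer="bwbxwblb" (len 8), cursors c1@3 c2@6 c3@8, authorship .11.22.3
After op 5 (insert('s')): buffer="bwbsxwbslbs" (len 11), cursors c1@4 c2@8 c3@11, authorship .111.222.33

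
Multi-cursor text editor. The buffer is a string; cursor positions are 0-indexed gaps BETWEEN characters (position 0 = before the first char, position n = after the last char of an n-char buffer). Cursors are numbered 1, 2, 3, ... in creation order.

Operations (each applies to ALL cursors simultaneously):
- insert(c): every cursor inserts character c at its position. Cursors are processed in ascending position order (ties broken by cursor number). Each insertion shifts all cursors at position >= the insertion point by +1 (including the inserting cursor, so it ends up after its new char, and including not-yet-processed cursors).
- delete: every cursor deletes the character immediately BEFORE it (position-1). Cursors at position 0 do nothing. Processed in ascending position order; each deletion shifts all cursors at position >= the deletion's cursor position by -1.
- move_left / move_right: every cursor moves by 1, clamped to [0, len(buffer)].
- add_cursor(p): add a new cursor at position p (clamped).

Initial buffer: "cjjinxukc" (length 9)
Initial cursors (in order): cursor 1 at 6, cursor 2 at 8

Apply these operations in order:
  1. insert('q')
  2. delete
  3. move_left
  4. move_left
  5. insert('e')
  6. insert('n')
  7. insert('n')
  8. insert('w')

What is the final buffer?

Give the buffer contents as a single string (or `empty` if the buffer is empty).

Answer: cjjiennwnxennwukc

Derivation:
After op 1 (insert('q')): buffer="cjjinxqukqc" (len 11), cursors c1@7 c2@10, authorship ......1..2.
After op 2 (delete): buffer="cjjinxukc" (len 9), cursors c1@6 c2@8, authorship .........
After op 3 (move_left): buffer="cjjinxukc" (len 9), cursors c1@5 c2@7, authorship .........
After op 4 (move_left): buffer="cjjinxukc" (len 9), cursors c1@4 c2@6, authorship .........
After op 5 (insert('e')): buffer="cjjienxeukc" (len 11), cursors c1@5 c2@8, authorship ....1..2...
After op 6 (insert('n')): buffer="cjjiennxenukc" (len 13), cursors c1@6 c2@10, authorship ....11..22...
After op 7 (insert('n')): buffer="cjjiennnxennukc" (len 15), cursors c1@7 c2@12, authorship ....111..222...
After op 8 (insert('w')): buffer="cjjiennwnxennwukc" (len 17), cursors c1@8 c2@14, authorship ....1111..2222...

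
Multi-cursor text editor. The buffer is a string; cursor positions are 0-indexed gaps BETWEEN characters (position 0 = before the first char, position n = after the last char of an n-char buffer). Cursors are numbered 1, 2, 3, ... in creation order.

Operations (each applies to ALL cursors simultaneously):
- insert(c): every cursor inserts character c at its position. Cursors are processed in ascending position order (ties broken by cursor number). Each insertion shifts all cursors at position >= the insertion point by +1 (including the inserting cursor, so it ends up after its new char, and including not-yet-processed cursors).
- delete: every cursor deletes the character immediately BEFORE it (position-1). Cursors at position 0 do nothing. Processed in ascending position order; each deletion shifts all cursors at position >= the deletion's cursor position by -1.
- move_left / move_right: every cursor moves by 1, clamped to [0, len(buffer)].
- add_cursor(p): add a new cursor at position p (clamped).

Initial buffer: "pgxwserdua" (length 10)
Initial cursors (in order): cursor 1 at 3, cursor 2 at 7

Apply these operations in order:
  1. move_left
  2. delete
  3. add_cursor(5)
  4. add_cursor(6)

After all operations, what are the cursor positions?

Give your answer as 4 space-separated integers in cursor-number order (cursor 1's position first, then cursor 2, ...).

After op 1 (move_left): buffer="pgxwserdua" (len 10), cursors c1@2 c2@6, authorship ..........
After op 2 (delete): buffer="pxwsrdua" (len 8), cursors c1@1 c2@4, authorship ........
After op 3 (add_cursor(5)): buffer="pxwsrdua" (len 8), cursors c1@1 c2@4 c3@5, authorship ........
After op 4 (add_cursor(6)): buffer="pxwsrdua" (len 8), cursors c1@1 c2@4 c3@5 c4@6, authorship ........

Answer: 1 4 5 6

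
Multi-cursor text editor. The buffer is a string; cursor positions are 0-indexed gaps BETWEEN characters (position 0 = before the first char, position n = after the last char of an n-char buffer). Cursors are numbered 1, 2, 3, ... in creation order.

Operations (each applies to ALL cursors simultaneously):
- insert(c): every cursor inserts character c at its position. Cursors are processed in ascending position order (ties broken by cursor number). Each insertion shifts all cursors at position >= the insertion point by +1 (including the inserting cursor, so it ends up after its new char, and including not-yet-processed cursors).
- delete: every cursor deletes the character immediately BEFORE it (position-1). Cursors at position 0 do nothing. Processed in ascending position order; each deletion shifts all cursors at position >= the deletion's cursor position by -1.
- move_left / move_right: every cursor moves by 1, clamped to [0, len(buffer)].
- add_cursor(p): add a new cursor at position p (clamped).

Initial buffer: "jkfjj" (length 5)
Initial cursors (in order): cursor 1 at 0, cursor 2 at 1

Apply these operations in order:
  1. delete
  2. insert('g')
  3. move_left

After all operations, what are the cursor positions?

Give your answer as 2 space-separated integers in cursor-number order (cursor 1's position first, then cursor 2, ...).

After op 1 (delete): buffer="kfjj" (len 4), cursors c1@0 c2@0, authorship ....
After op 2 (insert('g')): buffer="ggkfjj" (len 6), cursors c1@2 c2@2, authorship 12....
After op 3 (move_left): buffer="ggkfjj" (len 6), cursors c1@1 c2@1, authorship 12....

Answer: 1 1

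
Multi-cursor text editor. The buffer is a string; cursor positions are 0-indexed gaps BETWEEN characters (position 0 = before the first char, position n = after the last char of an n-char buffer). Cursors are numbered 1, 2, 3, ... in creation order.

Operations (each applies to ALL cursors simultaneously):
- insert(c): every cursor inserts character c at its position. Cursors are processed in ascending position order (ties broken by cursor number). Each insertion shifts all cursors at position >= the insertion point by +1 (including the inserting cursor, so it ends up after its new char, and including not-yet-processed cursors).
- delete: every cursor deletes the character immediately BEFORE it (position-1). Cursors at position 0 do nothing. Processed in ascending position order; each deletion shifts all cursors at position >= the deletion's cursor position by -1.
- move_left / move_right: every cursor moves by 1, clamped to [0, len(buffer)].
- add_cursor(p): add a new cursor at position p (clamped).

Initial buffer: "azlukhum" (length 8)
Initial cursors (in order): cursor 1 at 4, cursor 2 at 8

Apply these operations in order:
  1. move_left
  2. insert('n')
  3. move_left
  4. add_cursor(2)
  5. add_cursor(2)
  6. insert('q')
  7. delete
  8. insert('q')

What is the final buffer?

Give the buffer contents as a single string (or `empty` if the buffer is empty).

Answer: azqqlqnukhuqnm

Derivation:
After op 1 (move_left): buffer="azlukhum" (len 8), cursors c1@3 c2@7, authorship ........
After op 2 (insert('n')): buffer="azlnukhunm" (len 10), cursors c1@4 c2@9, authorship ...1....2.
After op 3 (move_left): buffer="azlnukhunm" (len 10), cursors c1@3 c2@8, authorship ...1....2.
After op 4 (add_cursor(2)): buffer="azlnukhunm" (len 10), cursors c3@2 c1@3 c2@8, authorship ...1....2.
After op 5 (add_cursor(2)): buffer="azlnukhunm" (len 10), cursors c3@2 c4@2 c1@3 c2@8, authorship ...1....2.
After op 6 (insert('q')): buffer="azqqlqnukhuqnm" (len 14), cursors c3@4 c4@4 c1@6 c2@12, authorship ..34.11....22.
After op 7 (delete): buffer="azlnukhunm" (len 10), cursors c3@2 c4@2 c1@3 c2@8, authorship ...1....2.
After op 8 (insert('q')): buffer="azqqlqnukhuqnm" (len 14), cursors c3@4 c4@4 c1@6 c2@12, authorship ..34.11....22.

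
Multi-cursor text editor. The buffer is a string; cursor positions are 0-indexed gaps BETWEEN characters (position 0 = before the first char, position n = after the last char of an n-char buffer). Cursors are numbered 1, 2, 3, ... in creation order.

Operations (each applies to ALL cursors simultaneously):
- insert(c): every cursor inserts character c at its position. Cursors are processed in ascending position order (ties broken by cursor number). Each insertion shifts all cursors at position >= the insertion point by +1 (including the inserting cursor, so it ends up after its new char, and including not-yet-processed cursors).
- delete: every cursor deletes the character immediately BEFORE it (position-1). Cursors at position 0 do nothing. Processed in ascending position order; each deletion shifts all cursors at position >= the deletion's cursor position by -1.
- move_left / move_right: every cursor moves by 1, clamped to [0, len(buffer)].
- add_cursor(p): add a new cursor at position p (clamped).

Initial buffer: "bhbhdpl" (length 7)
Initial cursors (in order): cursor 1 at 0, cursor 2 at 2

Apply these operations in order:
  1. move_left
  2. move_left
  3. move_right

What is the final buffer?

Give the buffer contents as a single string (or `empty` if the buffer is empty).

After op 1 (move_left): buffer="bhbhdpl" (len 7), cursors c1@0 c2@1, authorship .......
After op 2 (move_left): buffer="bhbhdpl" (len 7), cursors c1@0 c2@0, authorship .......
After op 3 (move_right): buffer="bhbhdpl" (len 7), cursors c1@1 c2@1, authorship .......

Answer: bhbhdpl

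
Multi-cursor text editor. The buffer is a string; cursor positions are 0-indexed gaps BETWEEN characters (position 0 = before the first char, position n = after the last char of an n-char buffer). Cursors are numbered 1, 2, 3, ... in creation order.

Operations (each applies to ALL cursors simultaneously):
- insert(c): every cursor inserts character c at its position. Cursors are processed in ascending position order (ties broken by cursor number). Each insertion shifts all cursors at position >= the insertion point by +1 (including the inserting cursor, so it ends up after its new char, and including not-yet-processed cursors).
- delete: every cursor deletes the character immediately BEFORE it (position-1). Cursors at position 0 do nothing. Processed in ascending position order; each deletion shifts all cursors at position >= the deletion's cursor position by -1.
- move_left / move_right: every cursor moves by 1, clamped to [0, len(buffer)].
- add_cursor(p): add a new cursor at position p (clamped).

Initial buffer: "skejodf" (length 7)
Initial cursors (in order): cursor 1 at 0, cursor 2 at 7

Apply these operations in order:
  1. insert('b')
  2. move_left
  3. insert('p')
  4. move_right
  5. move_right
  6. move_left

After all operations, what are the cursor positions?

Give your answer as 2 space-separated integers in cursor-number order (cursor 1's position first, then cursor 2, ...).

After op 1 (insert('b')): buffer="bskejodfb" (len 9), cursors c1@1 c2@9, authorship 1.......2
After op 2 (move_left): buffer="bskejodfb" (len 9), cursors c1@0 c2@8, authorship 1.......2
After op 3 (insert('p')): buffer="pbskejodfpb" (len 11), cursors c1@1 c2@10, authorship 11.......22
After op 4 (move_right): buffer="pbskejodfpb" (len 11), cursors c1@2 c2@11, authorship 11.......22
After op 5 (move_right): buffer="pbskejodfpb" (len 11), cursors c1@3 c2@11, authorship 11.......22
After op 6 (move_left): buffer="pbskejodfpb" (len 11), cursors c1@2 c2@10, authorship 11.......22

Answer: 2 10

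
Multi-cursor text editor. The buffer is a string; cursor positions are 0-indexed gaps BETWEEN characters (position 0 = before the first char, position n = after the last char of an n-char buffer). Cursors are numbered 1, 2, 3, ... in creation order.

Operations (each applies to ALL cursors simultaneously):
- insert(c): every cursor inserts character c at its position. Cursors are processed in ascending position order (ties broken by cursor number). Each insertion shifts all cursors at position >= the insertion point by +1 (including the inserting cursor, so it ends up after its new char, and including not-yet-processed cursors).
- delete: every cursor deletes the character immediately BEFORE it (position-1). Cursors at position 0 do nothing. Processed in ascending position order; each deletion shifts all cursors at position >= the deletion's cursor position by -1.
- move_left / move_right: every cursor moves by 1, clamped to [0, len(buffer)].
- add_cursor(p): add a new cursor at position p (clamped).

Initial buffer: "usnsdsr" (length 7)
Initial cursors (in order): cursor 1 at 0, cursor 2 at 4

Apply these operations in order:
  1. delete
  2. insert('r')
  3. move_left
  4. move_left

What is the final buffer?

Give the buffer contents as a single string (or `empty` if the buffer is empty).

After op 1 (delete): buffer="usndsr" (len 6), cursors c1@0 c2@3, authorship ......
After op 2 (insert('r')): buffer="rusnrdsr" (len 8), cursors c1@1 c2@5, authorship 1...2...
After op 3 (move_left): buffer="rusnrdsr" (len 8), cursors c1@0 c2@4, authorship 1...2...
After op 4 (move_left): buffer="rusnrdsr" (len 8), cursors c1@0 c2@3, authorship 1...2...

Answer: rusnrdsr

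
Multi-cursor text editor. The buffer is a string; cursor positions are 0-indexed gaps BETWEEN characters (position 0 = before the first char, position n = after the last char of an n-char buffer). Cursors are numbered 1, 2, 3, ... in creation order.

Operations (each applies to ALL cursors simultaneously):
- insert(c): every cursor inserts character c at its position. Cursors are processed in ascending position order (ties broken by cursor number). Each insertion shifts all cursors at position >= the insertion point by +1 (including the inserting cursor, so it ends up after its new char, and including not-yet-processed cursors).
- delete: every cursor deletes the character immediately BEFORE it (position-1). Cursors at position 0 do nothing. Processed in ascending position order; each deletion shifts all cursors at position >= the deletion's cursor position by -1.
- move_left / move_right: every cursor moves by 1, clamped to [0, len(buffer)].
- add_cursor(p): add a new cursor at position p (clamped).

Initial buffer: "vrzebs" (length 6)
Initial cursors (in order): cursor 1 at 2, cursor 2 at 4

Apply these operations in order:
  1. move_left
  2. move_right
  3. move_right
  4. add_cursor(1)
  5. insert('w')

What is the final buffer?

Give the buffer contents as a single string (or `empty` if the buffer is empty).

Answer: vwrzwebws

Derivation:
After op 1 (move_left): buffer="vrzebs" (len 6), cursors c1@1 c2@3, authorship ......
After op 2 (move_right): buffer="vrzebs" (len 6), cursors c1@2 c2@4, authorship ......
After op 3 (move_right): buffer="vrzebs" (len 6), cursors c1@3 c2@5, authorship ......
After op 4 (add_cursor(1)): buffer="vrzebs" (len 6), cursors c3@1 c1@3 c2@5, authorship ......
After op 5 (insert('w')): buffer="vwrzwebws" (len 9), cursors c3@2 c1@5 c2@8, authorship .3..1..2.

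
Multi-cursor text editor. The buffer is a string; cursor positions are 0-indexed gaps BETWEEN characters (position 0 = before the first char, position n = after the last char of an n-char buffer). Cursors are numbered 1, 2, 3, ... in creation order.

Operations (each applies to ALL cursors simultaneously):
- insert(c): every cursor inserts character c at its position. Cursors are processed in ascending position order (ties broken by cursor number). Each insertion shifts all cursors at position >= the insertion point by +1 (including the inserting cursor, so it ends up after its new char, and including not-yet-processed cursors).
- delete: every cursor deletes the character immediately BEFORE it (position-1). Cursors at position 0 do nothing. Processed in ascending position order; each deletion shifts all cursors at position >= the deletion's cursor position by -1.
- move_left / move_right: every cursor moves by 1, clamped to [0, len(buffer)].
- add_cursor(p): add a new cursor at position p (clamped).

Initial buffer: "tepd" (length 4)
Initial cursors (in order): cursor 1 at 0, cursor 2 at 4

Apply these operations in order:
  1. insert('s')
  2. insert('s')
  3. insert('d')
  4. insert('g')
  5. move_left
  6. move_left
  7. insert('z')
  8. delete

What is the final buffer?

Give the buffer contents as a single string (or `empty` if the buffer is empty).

After op 1 (insert('s')): buffer="stepds" (len 6), cursors c1@1 c2@6, authorship 1....2
After op 2 (insert('s')): buffer="sstepdss" (len 8), cursors c1@2 c2@8, authorship 11....22
After op 3 (insert('d')): buffer="ssdtepdssd" (len 10), cursors c1@3 c2@10, authorship 111....222
After op 4 (insert('g')): buffer="ssdgtepdssdg" (len 12), cursors c1@4 c2@12, authorship 1111....2222
After op 5 (move_left): buffer="ssdgtepdssdg" (len 12), cursors c1@3 c2@11, authorship 1111....2222
After op 6 (move_left): buffer="ssdgtepdssdg" (len 12), cursors c1@2 c2@10, authorship 1111....2222
After op 7 (insert('z')): buffer="sszdgtepdsszdg" (len 14), cursors c1@3 c2@12, authorship 11111....22222
After op 8 (delete): buffer="ssdgtepdssdg" (len 12), cursors c1@2 c2@10, authorship 1111....2222

Answer: ssdgtepdssdg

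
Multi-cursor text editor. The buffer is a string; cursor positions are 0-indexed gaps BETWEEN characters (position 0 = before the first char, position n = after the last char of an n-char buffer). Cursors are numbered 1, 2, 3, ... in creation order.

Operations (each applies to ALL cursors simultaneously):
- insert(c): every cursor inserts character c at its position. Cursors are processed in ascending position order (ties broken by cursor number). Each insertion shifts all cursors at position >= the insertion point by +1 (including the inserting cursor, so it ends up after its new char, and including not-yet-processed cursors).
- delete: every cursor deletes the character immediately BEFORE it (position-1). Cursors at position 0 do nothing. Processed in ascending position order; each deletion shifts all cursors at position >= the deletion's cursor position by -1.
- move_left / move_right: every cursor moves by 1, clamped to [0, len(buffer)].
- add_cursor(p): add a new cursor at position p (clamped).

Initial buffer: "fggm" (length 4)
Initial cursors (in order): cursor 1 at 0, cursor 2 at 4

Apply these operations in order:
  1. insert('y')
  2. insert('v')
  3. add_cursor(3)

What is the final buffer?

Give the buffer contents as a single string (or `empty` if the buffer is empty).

Answer: yvfggmyv

Derivation:
After op 1 (insert('y')): buffer="yfggmy" (len 6), cursors c1@1 c2@6, authorship 1....2
After op 2 (insert('v')): buffer="yvfggmyv" (len 8), cursors c1@2 c2@8, authorship 11....22
After op 3 (add_cursor(3)): buffer="yvfggmyv" (len 8), cursors c1@2 c3@3 c2@8, authorship 11....22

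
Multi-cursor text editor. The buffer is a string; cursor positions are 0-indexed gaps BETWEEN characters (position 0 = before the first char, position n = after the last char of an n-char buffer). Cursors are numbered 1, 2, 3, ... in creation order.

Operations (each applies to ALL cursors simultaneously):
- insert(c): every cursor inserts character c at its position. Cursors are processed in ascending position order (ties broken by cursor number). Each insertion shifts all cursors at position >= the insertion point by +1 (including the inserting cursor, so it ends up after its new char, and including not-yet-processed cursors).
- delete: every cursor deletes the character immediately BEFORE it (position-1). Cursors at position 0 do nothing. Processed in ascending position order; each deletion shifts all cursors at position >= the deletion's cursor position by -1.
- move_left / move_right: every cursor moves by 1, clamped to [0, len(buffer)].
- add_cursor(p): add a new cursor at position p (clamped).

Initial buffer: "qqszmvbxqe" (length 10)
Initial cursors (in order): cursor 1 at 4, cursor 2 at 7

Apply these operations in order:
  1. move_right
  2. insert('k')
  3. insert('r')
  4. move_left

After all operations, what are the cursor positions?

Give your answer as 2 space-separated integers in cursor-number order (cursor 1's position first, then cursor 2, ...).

Answer: 6 11

Derivation:
After op 1 (move_right): buffer="qqszmvbxqe" (len 10), cursors c1@5 c2@8, authorship ..........
After op 2 (insert('k')): buffer="qqszmkvbxkqe" (len 12), cursors c1@6 c2@10, authorship .....1...2..
After op 3 (insert('r')): buffer="qqszmkrvbxkrqe" (len 14), cursors c1@7 c2@12, authorship .....11...22..
After op 4 (move_left): buffer="qqszmkrvbxkrqe" (len 14), cursors c1@6 c2@11, authorship .....11...22..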